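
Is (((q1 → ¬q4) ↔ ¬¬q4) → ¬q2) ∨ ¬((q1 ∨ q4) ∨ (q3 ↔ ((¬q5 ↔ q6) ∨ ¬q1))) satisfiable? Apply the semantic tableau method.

Initial set: {((((q1 → ¬q4) ↔ ¬¬q4) → ¬q2) ∨ ¬((q1 ∨ q4) ∨ (q3 ↔ ((¬q5 ↔ q6) ∨ ¬q1))))}.
((((q1 → ¬q4) ↔ ¬¬q4) → ¬q2) ∨ ¬((q1 ∨ q4) ∨ (q3 ↔ ((¬q5 ↔ q6) ∨ ¬q1)))): β-rule — branch into (((q1 → ¬q4) ↔ ¬¬q4) → ¬q2)  //  ¬((q1 ∨ q4) ∨ (q3 ↔ ((¬q5 ↔ q6) ∨ ¬q1))).
  branch 1 (add (((q1 → ¬q4) ↔ ¬¬q4) → ¬q2)):
    (((q1 → ¬q4) ↔ ¬¬q4) → ¬q2): β-rule — branch into ¬((q1 → ¬q4) ↔ ¬¬q4)  //  ¬q2.
      branch 1.1 (add ¬((q1 → ¬q4) ↔ ¬¬q4)):
        ¬((q1 → ¬q4) ↔ ¬¬q4): β-rule — branch into (q1 → ¬q4), ¬¬¬q4  //  ¬(q1 → ¬q4), ¬¬q4.
          branch 1.1.1 (add (q1 → ¬q4), ¬¬¬q4):
            ¬¬¬q4: drop double negation, giving ¬q4.
            (q1 → ¬q4): β-rule — branch into ¬q1  //  ¬q4.
              branch 1.1.1.1 (add ¬q1):
                ○ open, literals {q1=0, q4=0}.
              branch 1.1.1.2 (add ¬q4):
                ○ open, literals {q4=0}.
          branch 1.1.2 (add ¬(q1 → ¬q4), ¬¬q4):
            ¬(q1 → ¬q4): α-rule — add q1, ¬¬q4.
            ¬¬q4: drop double negation, giving q4.
            ○ open, literals {q1=1, q4=1}.
      branch 1.2 (add ¬q2):
        ○ open, literals {q2=0}.
  branch 2 (add ¬((q1 ∨ q4) ∨ (q3 ↔ ((¬q5 ↔ q6) ∨ ¬q1)))):
    ¬((q1 ∨ q4) ∨ (q3 ↔ ((¬q5 ↔ q6) ∨ ¬q1))): α-rule — add ¬(q1 ∨ q4), ¬(q3 ↔ ((¬q5 ↔ q6) ∨ ¬q1)).
    ¬(q1 ∨ q4): α-rule — add ¬q1, ¬q4.
    ¬(q3 ↔ ((¬q5 ↔ q6) ∨ ¬q1)): β-rule — branch into q3, ¬((¬q5 ↔ q6) ∨ ¬q1)  //  ¬q3, ((¬q5 ↔ q6) ∨ ¬q1).
      branch 2.1 (add q3, ¬((¬q5 ↔ q6) ∨ ¬q1)):
        ¬((¬q5 ↔ q6) ∨ ¬q1): α-rule — add ¬(¬q5 ↔ q6), ¬¬q1.
        × closes — contains both q1 and ¬q1.
      branch 2.2 (add ¬q3, ((¬q5 ↔ q6) ∨ ¬q1)):
        ((¬q5 ↔ q6) ∨ ¬q1): β-rule — branch into (¬q5 ↔ q6)  //  ¬q1.
          branch 2.2.1 (add (¬q5 ↔ q6)):
            (¬q5 ↔ q6): β-rule — branch into ¬q5, q6  //  ¬¬q5, ¬q6.
              branch 2.2.1.1 (add ¬q5, q6):
                ○ open, literals {q1=0, q3=0, q4=0, q5=0, q6=1}.
              branch 2.2.1.2 (add ¬¬q5, ¬q6):
                ○ open, literals {q1=0, q3=0, q4=0, q5=1, q6=0}.
          branch 2.2.2 (add ¬q1):
            ○ open, literals {q1=0, q3=0, q4=0}.
1 branch closed, 7 open.
An open branch gives a satisfying assignment: q1=0, q4=0.

Satisfiable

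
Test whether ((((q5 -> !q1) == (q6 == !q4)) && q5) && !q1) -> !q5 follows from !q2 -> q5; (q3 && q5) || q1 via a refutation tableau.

No

Initial set: {(!q2 -> q5); ((q3 && q5) || q1); !(((((q5 -> !q1) == (q6 == !q4)) && q5) && !q1) -> !q5)}.
!(((((q5 -> !q1) == (q6 == !q4)) && q5) && !q1) -> !q5): α-rule — add ((((q5 -> !q1) == (q6 == !q4)) && q5) && !q1), !!q5.
((((q5 -> !q1) == (q6 == !q4)) && q5) && !q1): α-rule — add (((q5 -> !q1) == (q6 == !q4)) && q5), !q1.
(((q5 -> !q1) == (q6 == !q4)) && q5): α-rule — add ((q5 -> !q1) == (q6 == !q4)), q5.
(!q2 -> q5): β-rule — branch into !!q2  //  q5.
  branch 1 (add !!q2):
    ((q3 && q5) || q1): β-rule — branch into (q3 && q5)  //  q1.
      branch 1.1 (add (q3 && q5)):
        (q3 && q5): α-rule — add q3, q5.
        ((q5 -> !q1) == (q6 == !q4)): β-rule — branch into (q5 -> !q1), (q6 == !q4)  //  !(q5 -> !q1), !(q6 == !q4).
          branch 1.1.1 (add (q5 -> !q1), (q6 == !q4)):
            (q5 -> !q1): β-rule — branch into !q5  //  !q1.
              branch 1.1.1.1 (add !q5):
                × closes — contains both q5 and !q5.
              branch 1.1.1.2 (add !q1):
                (q6 == !q4): β-rule — branch into q6, !q4  //  !q6, !!q4.
                  branch 1.1.1.2.1 (add q6, !q4):
                    ○ open, literals {q1=false, q2=true, q3=true, q4=false, q5=true, q6=true}.
                  branch 1.1.1.2.2 (add !q6, !!q4):
                    ○ open, literals {q1=false, q2=true, q3=true, q4=true, q5=true, q6=false}.
          branch 1.1.2 (add !(q5 -> !q1), !(q6 == !q4)):
            !(q5 -> !q1): α-rule — add q5, !!q1.
            × closes — contains both q1 and !q1.
      branch 1.2 (add q1):
        × closes — contains both q1 and !q1.
  branch 2 (add q5):
    ((q3 && q5) || q1): β-rule — branch into (q3 && q5)  //  q1.
      branch 2.1 (add (q3 && q5)):
        (q3 && q5): α-rule — add q3, q5.
        ((q5 -> !q1) == (q6 == !q4)): β-rule — branch into (q5 -> !q1), (q6 == !q4)  //  !(q5 -> !q1), !(q6 == !q4).
          branch 2.1.1 (add (q5 -> !q1), (q6 == !q4)):
            (q5 -> !q1): β-rule — branch into !q5  //  !q1.
              branch 2.1.1.1 (add !q5):
                × closes — contains both q5 and !q5.
              branch 2.1.1.2 (add !q1):
                (q6 == !q4): β-rule — branch into q6, !q4  //  !q6, !!q4.
                  branch 2.1.1.2.1 (add q6, !q4):
                    ○ open, literals {q1=false, q3=true, q4=false, q5=true, q6=true}.
                  branch 2.1.1.2.2 (add !q6, !!q4):
                    ○ open, literals {q1=false, q3=true, q4=true, q5=true, q6=false}.
          branch 2.1.2 (add !(q5 -> !q1), !(q6 == !q4)):
            !(q5 -> !q1): α-rule — add q5, !!q1.
            × closes — contains both q1 and !q1.
      branch 2.2 (add q1):
        × closes — contains both q1 and !q1.
6 branches closed, 4 open.
An open branch gives a countermodel: q1=false, q2=true, q3=true, q4=false, q5=true, q6=true (unmentioned atoms arbitrary); the premises hold there but the conclusion fails.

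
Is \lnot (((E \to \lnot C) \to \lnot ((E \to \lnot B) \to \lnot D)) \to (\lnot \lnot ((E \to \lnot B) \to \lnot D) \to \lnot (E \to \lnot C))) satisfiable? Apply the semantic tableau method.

Initial set: {T \lnot (((E \to \lnot C) \to \lnot ((E \to \lnot B) \to \lnot D)) \to (\lnot \lnot ((E \to \lnot B) \to \lnot D) \to \lnot (E \to \lnot C)))}.
T \lnot (((E \to \lnot C) \to \lnot ((E \to \lnot B) \to \lnot D)) \to (\lnot \lnot ((E \to \lnot B) \to \lnot D) \to \lnot (E \to \lnot C))): α-rule — add T ((E \to \lnot C) \to \lnot ((E \to \lnot B) \to \lnot D)), F (\lnot \lnot ((E \to \lnot B) \to \lnot D) \to \lnot (E \to \lnot C)).
F (\lnot \lnot ((E \to \lnot B) \to \lnot D) \to \lnot (E \to \lnot C)): α-rule — add T \lnot \lnot ((E \to \lnot B) \to \lnot D), F \lnot (E \to \lnot C).
T \lnot \lnot ((E \to \lnot B) \to \lnot D): drop double negation, giving T ((E \to \lnot B) \to \lnot D).
T ((E \to \lnot C) \to \lnot ((E \to \lnot B) \to \lnot D)): β-rule — branch into F (E \to \lnot C)  //  T \lnot ((E \to \lnot B) \to \lnot D).
  branch 1 (add F (E \to \lnot C)):
    F (E \to \lnot C): α-rule — add T E, F \lnot C.
    F \lnot (E \to \lnot C): β-rule — branch into F E  //  T \lnot C.
      branch 1.1 (add F E):
        × closes — contains both E and \lnot E.
      branch 1.2 (add T \lnot C):
        × closes — contains both C and \lnot C.
  branch 2 (add T \lnot ((E \to \lnot B) \to \lnot D)):
    T \lnot ((E \to \lnot B) \to \lnot D): α-rule — add T (E \to \lnot B), F \lnot D.
    F \lnot (E \to \lnot C): β-rule — branch into F E  //  T \lnot C.
      branch 2.1 (add F E):
        T ((E \to \lnot B) \to \lnot D): β-rule — branch into F (E \to \lnot B)  //  T \lnot D.
          branch 2.1.1 (add F (E \to \lnot B)):
            F (E \to \lnot B): α-rule — add T E, F \lnot B.
            × closes — contains both E and \lnot E.
          branch 2.1.2 (add T \lnot D):
            × closes — contains both D and \lnot D.
      branch 2.2 (add T \lnot C):
        T ((E \to \lnot B) \to \lnot D): β-rule — branch into F (E \to \lnot B)  //  T \lnot D.
          branch 2.2.1 (add F (E \to \lnot B)):
            F (E \to \lnot B): α-rule — add T E, F \lnot B.
            T (E \to \lnot B): β-rule — branch into F E  //  T \lnot B.
              branch 2.2.1.1 (add F E):
                × closes — contains both E and \lnot E.
              branch 2.2.1.2 (add T \lnot B):
                × closes — contains both B and \lnot B.
          branch 2.2.2 (add T \lnot D):
            × closes — contains both D and \lnot D.
All 7 branches close.
Every branch closed; the formula is unsatisfiable.

Unsatisfiable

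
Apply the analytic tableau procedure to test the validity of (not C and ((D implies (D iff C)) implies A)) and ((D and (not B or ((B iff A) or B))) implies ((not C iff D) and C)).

Assume the negation and expand:
Initial set: {not ((not C and ((D implies (D iff C)) implies A)) and ((D and (not B or ((B iff A) or B))) implies ((not C iff D) and C)))}.
not ((not C and ((D implies (D iff C)) implies A)) and ((D and (not B or ((B iff A) or B))) implies ((not C iff D) and C))): β-rule — branch into not (not C and ((D implies (D iff C)) implies A))  //  not ((D and (not B or ((B iff A) or B))) implies ((not C iff D) and C)).
  branch 1 (add not (not C and ((D implies (D iff C)) implies A))):
    not (not C and ((D implies (D iff C)) implies A)): β-rule — branch into not not C  //  not ((D implies (D iff C)) implies A).
      branch 1.1 (add not not C):
        ○ open, literals {C=true}.
      branch 1.2 (add not ((D implies (D iff C)) implies A)):
        not ((D implies (D iff C)) implies A): α-rule — add (D implies (D iff C)), not A.
        (D implies (D iff C)): β-rule — branch into not D  //  (D iff C).
          branch 1.2.1 (add not D):
            ○ open, literals {A=false, D=false}.
          branch 1.2.2 (add (D iff C)):
            (D iff C): β-rule — branch into D, C  //  not D, not C.
              branch 1.2.2.1 (add D, C):
                ○ open, literals {A=false, C=true, D=true}.
              branch 1.2.2.2 (add not D, not C):
                ○ open, literals {A=false, C=false, D=false}.
  branch 2 (add not ((D and (not B or ((B iff A) or B))) implies ((not C iff D) and C))):
    not ((D and (not B or ((B iff A) or B))) implies ((not C iff D) and C)): α-rule — add (D and (not B or ((B iff A) or B))), not ((not C iff D) and C).
    (D and (not B or ((B iff A) or B))): α-rule — add D, (not B or ((B iff A) or B)).
    not ((not C iff D) and C): β-rule — branch into not (not C iff D)  //  not C.
      branch 2.1 (add not (not C iff D)):
        (not B or ((B iff A) or B)): β-rule — branch into not B  //  ((B iff A) or B).
          branch 2.1.1 (add not B):
            not (not C iff D): β-rule — branch into not C, not D  //  not not C, D.
              branch 2.1.1.1 (add not C, not D):
                × closes — contains both D and not D.
              branch 2.1.1.2 (add not not C, D):
                ○ open, literals {B=false, C=true, D=true}.
          branch 2.1.2 (add ((B iff A) or B)):
            not (not C iff D): β-rule — branch into not C, not D  //  not not C, D.
              branch 2.1.2.1 (add not C, not D):
                × closes — contains both D and not D.
              branch 2.1.2.2 (add not not C, D):
                ((B iff A) or B): β-rule — branch into (B iff A)  //  B.
                  branch 2.1.2.2.1 (add (B iff A)):
                    (B iff A): β-rule — branch into B, A  //  not B, not A.
                      branch 2.1.2.2.1.1 (add B, A):
                        ○ open, literals {A=true, B=true, C=true, D=true}.
                      branch 2.1.2.2.1.2 (add not B, not A):
                        ○ open, literals {A=false, B=false, C=true, D=true}.
                  branch 2.1.2.2.2 (add B):
                    ○ open, literals {B=true, C=true, D=true}.
      branch 2.2 (add not C):
        (not B or ((B iff A) or B)): β-rule — branch into not B  //  ((B iff A) or B).
          branch 2.2.1 (add not B):
            ○ open, literals {B=false, C=false, D=true}.
          branch 2.2.2 (add ((B iff A) or B)):
            ((B iff A) or B): β-rule — branch into (B iff A)  //  B.
              branch 2.2.2.1 (add (B iff A)):
                (B iff A): β-rule — branch into B, A  //  not B, not A.
                  branch 2.2.2.1.1 (add B, A):
                    ○ open, literals {A=true, B=true, C=false, D=true}.
                  branch 2.2.2.1.2 (add not B, not A):
                    ○ open, literals {A=false, B=false, C=false, D=true}.
              branch 2.2.2.2 (add B):
                ○ open, literals {B=true, C=false, D=true}.
2 branches closed, 12 open.
An open branch gives a countermodel: C=true (unmentioned atoms arbitrary); under it the original formula is false.

Not valid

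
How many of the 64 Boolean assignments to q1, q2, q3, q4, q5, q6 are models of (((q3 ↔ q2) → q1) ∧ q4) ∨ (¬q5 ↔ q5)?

24

Initial set: {((((q3 ↔ q2) → q1) ∧ q4) ∨ (¬q5 ↔ q5))}.
((((q3 ↔ q2) → q1) ∧ q4) ∨ (¬q5 ↔ q5)): β-rule — branch into (((q3 ↔ q2) → q1) ∧ q4)  //  (¬q5 ↔ q5).
  branch 1 (add (((q3 ↔ q2) → q1) ∧ q4)):
    (((q3 ↔ q2) → q1) ∧ q4): α-rule — add ((q3 ↔ q2) → q1), q4.
    ((q3 ↔ q2) → q1): β-rule — branch into ¬(q3 ↔ q2)  //  q1.
      branch 1.1 (add ¬(q3 ↔ q2)):
        ¬(q3 ↔ q2): β-rule — branch into q3, ¬q2  //  ¬q3, q2.
          branch 1.1.1 (add q3, ¬q2):
            ○ open, literals {q2=F, q3=T, q4=T}.
          branch 1.1.2 (add ¬q3, q2):
            ○ open, literals {q2=T, q3=F, q4=T}.
      branch 1.2 (add q1):
        ○ open, literals {q1=T, q4=T}.
  branch 2 (add (¬q5 ↔ q5)):
    (¬q5 ↔ q5): β-rule — branch into ¬q5, q5  //  ¬¬q5, ¬q5.
      branch 2.1 (add ¬q5, q5):
        × closes — contains both q5 and ¬q5.
      branch 2.2 (add ¬¬q5, ¬q5):
        × closes — contains both q5 and ¬q5.
2 branches closed, 3 open.
Each open branch fixes some atoms; the unmentioned ones are free. Counting distinct full assignments: branch {q2=F, q3=T, q4=T} (q1, q5, q6) contributes 8 new; branch {q2=T, q3=F, q4=T} (q1, q5, q6) contributes 8 new; branch {q1=T, q4=T} (q2, q3, q5, q6) contributes 8 new. Total: 24.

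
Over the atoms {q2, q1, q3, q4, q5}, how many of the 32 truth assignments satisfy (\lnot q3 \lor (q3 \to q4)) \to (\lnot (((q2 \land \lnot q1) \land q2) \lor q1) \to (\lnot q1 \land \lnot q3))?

30

Initial set: {T ((\lnot q3 \lor (q3 \to q4)) \to (\lnot (((q2 \land \lnot q1) \land q2) \lor q1) \to (\lnot q1 \land \lnot q3)))}.
T ((\lnot q3 \lor (q3 \to q4)) \to (\lnot (((q2 \land \lnot q1) \land q2) \lor q1) \to (\lnot q1 \land \lnot q3))): β-rule — branch into F (\lnot q3 \lor (q3 \to q4))  //  T (\lnot (((q2 \land \lnot q1) \land q2) \lor q1) \to (\lnot q1 \land \lnot q3)).
  branch 1 (add F (\lnot q3 \lor (q3 \to q4))):
    F (\lnot q3 \lor (q3 \to q4)): α-rule — add F \lnot q3, F (q3 \to q4).
    F (q3 \to q4): α-rule — add T q3, F q4.
    ○ open, literals {q3=true, q4=false}.
  branch 2 (add T (\lnot (((q2 \land \lnot q1) \land q2) \lor q1) \to (\lnot q1 \land \lnot q3))):
    T (\lnot (((q2 \land \lnot q1) \land q2) \lor q1) \to (\lnot q1 \land \lnot q3)): β-rule — branch into F \lnot (((q2 \land \lnot q1) \land q2) \lor q1)  //  T (\lnot q1 \land \lnot q3).
      branch 2.1 (add F \lnot (((q2 \land \lnot q1) \land q2) \lor q1)):
        F \lnot (((q2 \land \lnot q1) \land q2) \lor q1): β-rule — branch into T ((q2 \land \lnot q1) \land q2)  //  T q1.
          branch 2.1.1 (add T ((q2 \land \lnot q1) \land q2)):
            T ((q2 \land \lnot q1) \land q2): α-rule — add T (q2 \land \lnot q1), T q2.
            T (q2 \land \lnot q1): α-rule — add T q2, T \lnot q1.
            ○ open, literals {q1=false, q2=true}.
          branch 2.1.2 (add T q1):
            ○ open, literals {q1=true}.
      branch 2.2 (add T (\lnot q1 \land \lnot q3)):
        T (\lnot q1 \land \lnot q3): α-rule — add T \lnot q1, T \lnot q3.
        ○ open, literals {q1=false, q3=false}.
0 branches closed, 4 open.
Each open branch fixes some atoms; the unmentioned ones are free. Counting distinct full assignments: branch {q3=true, q4=false} (q2, q1, q5) contributes 8 new; branch {q1=false, q2=true} (q3, q4, q5) contributes 6 new; branch {q1=true} (q2, q3, q4, q5) contributes 12 new; branch {q1=false, q3=false} (q2, q4, q5) contributes 4 new. Total: 30.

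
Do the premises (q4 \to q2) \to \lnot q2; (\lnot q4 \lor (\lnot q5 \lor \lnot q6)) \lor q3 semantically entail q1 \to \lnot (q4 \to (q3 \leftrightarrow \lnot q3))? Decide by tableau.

No

Initial set: {((q4 \to q2) \to \lnot q2); ((\lnot q4 \lor (\lnot q5 \lor \lnot q6)) \lor q3); \lnot (q1 \to \lnot (q4 \to (q3 \leftrightarrow \lnot q3)))}.
\lnot (q1 \to \lnot (q4 \to (q3 \leftrightarrow \lnot q3))): α-rule — add q1, \lnot \lnot (q4 \to (q3 \leftrightarrow \lnot q3)).
((q4 \to q2) \to \lnot q2): β-rule — branch into \lnot (q4 \to q2)  //  \lnot q2.
  branch 1 (add \lnot (q4 \to q2)):
    \lnot (q4 \to q2): α-rule — add q4, \lnot q2.
    ((\lnot q4 \lor (\lnot q5 \lor \lnot q6)) \lor q3): β-rule — branch into (\lnot q4 \lor (\lnot q5 \lor \lnot q6))  //  q3.
      branch 1.1 (add (\lnot q4 \lor (\lnot q5 \lor \lnot q6))):
        \lnot \lnot (q4 \to (q3 \leftrightarrow \lnot q3)): β-rule — branch into \lnot q4  //  (q3 \leftrightarrow \lnot q3).
          branch 1.1.1 (add \lnot q4):
            × closes — contains both q4 and \lnot q4.
          branch 1.1.2 (add (q3 \leftrightarrow \lnot q3)):
            (\lnot q4 \lor (\lnot q5 \lor \lnot q6)): β-rule — branch into \lnot q4  //  (\lnot q5 \lor \lnot q6).
              branch 1.1.2.1 (add \lnot q4):
                × closes — contains both q4 and \lnot q4.
              branch 1.1.2.2 (add (\lnot q5 \lor \lnot q6)):
                (q3 \leftrightarrow \lnot q3): β-rule — branch into q3, \lnot q3  //  \lnot q3, \lnot \lnot q3.
                  branch 1.1.2.2.1 (add q3, \lnot q3):
                    × closes — contains both q3 and \lnot q3.
                  branch 1.1.2.2.2 (add \lnot q3, \lnot \lnot q3):
                    × closes — contains both q3 and \lnot q3.
      branch 1.2 (add q3):
        \lnot \lnot (q4 \to (q3 \leftrightarrow \lnot q3)): β-rule — branch into \lnot q4  //  (q3 \leftrightarrow \lnot q3).
          branch 1.2.1 (add \lnot q4):
            × closes — contains both q4 and \lnot q4.
          branch 1.2.2 (add (q3 \leftrightarrow \lnot q3)):
            (q3 \leftrightarrow \lnot q3): β-rule — branch into q3, \lnot q3  //  \lnot q3, \lnot \lnot q3.
              branch 1.2.2.1 (add q3, \lnot q3):
                × closes — contains both q3 and \lnot q3.
              branch 1.2.2.2 (add \lnot q3, \lnot \lnot q3):
                × closes — contains both q3 and \lnot q3.
  branch 2 (add \lnot q2):
    ((\lnot q4 \lor (\lnot q5 \lor \lnot q6)) \lor q3): β-rule — branch into (\lnot q4 \lor (\lnot q5 \lor \lnot q6))  //  q3.
      branch 2.1 (add (\lnot q4 \lor (\lnot q5 \lor \lnot q6))):
        \lnot \lnot (q4 \to (q3 \leftrightarrow \lnot q3)): β-rule — branch into \lnot q4  //  (q3 \leftrightarrow \lnot q3).
          branch 2.1.1 (add \lnot q4):
            (\lnot q4 \lor (\lnot q5 \lor \lnot q6)): β-rule — branch into \lnot q4  //  (\lnot q5 \lor \lnot q6).
              branch 2.1.1.1 (add \lnot q4):
                ○ open, literals {q1=1, q2=0, q4=0}.
              branch 2.1.1.2 (add (\lnot q5 \lor \lnot q6)):
                (\lnot q5 \lor \lnot q6): β-rule — branch into \lnot q5  //  \lnot q6.
                  branch 2.1.1.2.1 (add \lnot q5):
                    ○ open, literals {q1=1, q2=0, q4=0, q5=0}.
                  branch 2.1.1.2.2 (add \lnot q6):
                    ○ open, literals {q1=1, q2=0, q4=0, q6=0}.
          branch 2.1.2 (add (q3 \leftrightarrow \lnot q3)):
            (\lnot q4 \lor (\lnot q5 \lor \lnot q6)): β-rule — branch into \lnot q4  //  (\lnot q5 \lor \lnot q6).
              branch 2.1.2.1 (add \lnot q4):
                (q3 \leftrightarrow \lnot q3): β-rule — branch into q3, \lnot q3  //  \lnot q3, \lnot \lnot q3.
                  branch 2.1.2.1.1 (add q3, \lnot q3):
                    × closes — contains both q3 and \lnot q3.
                  branch 2.1.2.1.2 (add \lnot q3, \lnot \lnot q3):
                    × closes — contains both q3 and \lnot q3.
              branch 2.1.2.2 (add (\lnot q5 \lor \lnot q6)):
                (q3 \leftrightarrow \lnot q3): β-rule — branch into q3, \lnot q3  //  \lnot q3, \lnot \lnot q3.
                  branch 2.1.2.2.1 (add q3, \lnot q3):
                    × closes — contains both q3 and \lnot q3.
                  branch 2.1.2.2.2 (add \lnot q3, \lnot \lnot q3):
                    × closes — contains both q3 and \lnot q3.
      branch 2.2 (add q3):
        \lnot \lnot (q4 \to (q3 \leftrightarrow \lnot q3)): β-rule — branch into \lnot q4  //  (q3 \leftrightarrow \lnot q3).
          branch 2.2.1 (add \lnot q4):
            ○ open, literals {q1=1, q2=0, q3=1, q4=0}.
          branch 2.2.2 (add (q3 \leftrightarrow \lnot q3)):
            (q3 \leftrightarrow \lnot q3): β-rule — branch into q3, \lnot q3  //  \lnot q3, \lnot \lnot q3.
              branch 2.2.2.1 (add q3, \lnot q3):
                × closes — contains both q3 and \lnot q3.
              branch 2.2.2.2 (add \lnot q3, \lnot \lnot q3):
                × closes — contains both q3 and \lnot q3.
13 branches closed, 4 open.
An open branch gives a countermodel: q1=1, q2=0, q4=0 (unmentioned atoms arbitrary); the premises hold there but the conclusion fails.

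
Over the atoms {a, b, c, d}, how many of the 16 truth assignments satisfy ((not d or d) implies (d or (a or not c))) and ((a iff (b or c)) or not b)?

11

Initial set: {(((not d or d) implies (d or (a or not c))) and ((a iff (b or c)) or not b))}.
(((not d or d) implies (d or (a or not c))) and ((a iff (b or c)) or not b)): α-rule — add ((not d or d) implies (d or (a or not c))), ((a iff (b or c)) or not b).
((not d or d) implies (d or (a or not c))): β-rule — branch into not (not d or d)  //  (d or (a or not c)).
  branch 1 (add not (not d or d)):
    not (not d or d): α-rule — add not not d, not d.
    × closes — contains both d and not d.
  branch 2 (add (d or (a or not c))):
    ((a iff (b or c)) or not b): β-rule — branch into (a iff (b or c))  //  not b.
      branch 2.1 (add (a iff (b or c))):
        (d or (a or not c)): β-rule — branch into d  //  (a or not c).
          branch 2.1.1 (add d):
            (a iff (b or c)): β-rule — branch into a, (b or c)  //  not a, not (b or c).
              branch 2.1.1.1 (add a, (b or c)):
                (b or c): β-rule — branch into b  //  c.
                  branch 2.1.1.1.1 (add b):
                    ○ open, literals {a=T, b=T, d=T}.
                  branch 2.1.1.1.2 (add c):
                    ○ open, literals {a=T, c=T, d=T}.
              branch 2.1.1.2 (add not a, not (b or c)):
                not (b or c): α-rule — add not b, not c.
                ○ open, literals {a=F, b=F, c=F, d=T}.
          branch 2.1.2 (add (a or not c)):
            (a iff (b or c)): β-rule — branch into a, (b or c)  //  not a, not (b or c).
              branch 2.1.2.1 (add a, (b or c)):
                (a or not c): β-rule — branch into a  //  not c.
                  branch 2.1.2.1.1 (add a):
                    (b or c): β-rule — branch into b  //  c.
                      branch 2.1.2.1.1.1 (add b):
                        ○ open, literals {a=T, b=T}.
                      branch 2.1.2.1.1.2 (add c):
                        ○ open, literals {a=T, c=T}.
                  branch 2.1.2.1.2 (add not c):
                    (b or c): β-rule — branch into b  //  c.
                      branch 2.1.2.1.2.1 (add b):
                        ○ open, literals {a=T, b=T, c=F}.
                      branch 2.1.2.1.2.2 (add c):
                        × closes — contains both c and not c.
              branch 2.1.2.2 (add not a, not (b or c)):
                not (b or c): α-rule — add not b, not c.
                (a or not c): β-rule — branch into a  //  not c.
                  branch 2.1.2.2.1 (add a):
                    × closes — contains both a and not a.
                  branch 2.1.2.2.2 (add not c):
                    ○ open, literals {a=F, b=F, c=F}.
      branch 2.2 (add not b):
        (d or (a or not c)): β-rule — branch into d  //  (a or not c).
          branch 2.2.1 (add d):
            ○ open, literals {b=F, d=T}.
          branch 2.2.2 (add (a or not c)):
            (a or not c): β-rule — branch into a  //  not c.
              branch 2.2.2.1 (add a):
                ○ open, literals {a=T, b=F}.
              branch 2.2.2.2 (add not c):
                ○ open, literals {b=F, c=F}.
3 branches closed, 10 open.
Each open branch fixes some atoms; the unmentioned ones are free. Counting distinct full assignments: branch {a=T, b=T, d=T} (c) contributes 2 new; branch {a=T, c=T, d=T} (b) contributes 1 new; branch {a=F, b=F, c=F, d=T} (none free) contributes 1 new; branch {a=T, b=T} (c, d) contributes 2 new; branch {a=T, c=T} (b, d) contributes 1 new; branch {a=T, b=T, c=F} (d) contributes 0 new; branch {a=F, b=F, c=F} (d) contributes 1 new; branch {b=F, d=T} (a, c) contributes 2 new; branch {a=T, b=F} (c, d) contributes 1 new; branch {b=F, c=F} (a, d) contributes 0 new. Total: 11.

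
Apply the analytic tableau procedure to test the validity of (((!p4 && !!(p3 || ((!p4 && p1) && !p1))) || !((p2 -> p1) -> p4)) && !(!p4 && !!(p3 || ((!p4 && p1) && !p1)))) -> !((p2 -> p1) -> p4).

Assume the negation and expand:
Initial set: {!((((!p4 && !!(p3 || ((!p4 && p1) && !p1))) || !((p2 -> p1) -> p4)) && !(!p4 && !!(p3 || ((!p4 && p1) && !p1)))) -> !((p2 -> p1) -> p4))}.
!((((!p4 && !!(p3 || ((!p4 && p1) && !p1))) || !((p2 -> p1) -> p4)) && !(!p4 && !!(p3 || ((!p4 && p1) && !p1)))) -> !((p2 -> p1) -> p4)): α-rule — add (((!p4 && !!(p3 || ((!p4 && p1) && !p1))) || !((p2 -> p1) -> p4)) && !(!p4 && !!(p3 || ((!p4 && p1) && !p1)))), !!((p2 -> p1) -> p4).
(((!p4 && !!(p3 || ((!p4 && p1) && !p1))) || !((p2 -> p1) -> p4)) && !(!p4 && !!(p3 || ((!p4 && p1) && !p1)))): α-rule — add ((!p4 && !!(p3 || ((!p4 && p1) && !p1))) || !((p2 -> p1) -> p4)), !(!p4 && !!(p3 || ((!p4 && p1) && !p1))).
!!((p2 -> p1) -> p4): β-rule — branch into !(p2 -> p1)  //  p4.
  branch 1 (add !(p2 -> p1)):
    !(p2 -> p1): α-rule — add p2, !p1.
    ((!p4 && !!(p3 || ((!p4 && p1) && !p1))) || !((p2 -> p1) -> p4)): β-rule — branch into (!p4 && !!(p3 || ((!p4 && p1) && !p1)))  //  !((p2 -> p1) -> p4).
      branch 1.1 (add (!p4 && !!(p3 || ((!p4 && p1) && !p1)))):
        (!p4 && !!(p3 || ((!p4 && p1) && !p1))): α-rule — add !p4, !!(p3 || ((!p4 && p1) && !p1)).
        !!(p3 || ((!p4 && p1) && !p1)): drop double negation, giving (p3 || ((!p4 && p1) && !p1)).
        !(!p4 && !!(p3 || ((!p4 && p1) && !p1))): β-rule — branch into !!p4  //  !!!(p3 || ((!p4 && p1) && !p1)).
          branch 1.1.1 (add !!p4):
            × closes — contains both p4 and !p4.
          branch 1.1.2 (add !!!(p3 || ((!p4 && p1) && !p1))):
            !!!(p3 || ((!p4 && p1) && !p1)): drop double negation, giving !(p3 || ((!p4 && p1) && !p1)).
            !(p3 || ((!p4 && p1) && !p1)): α-rule — add !p3, !((!p4 && p1) && !p1).
            (p3 || ((!p4 && p1) && !p1)): β-rule — branch into p3  //  ((!p4 && p1) && !p1).
              branch 1.1.2.1 (add p3):
                × closes — contains both p3 and !p3.
              branch 1.1.2.2 (add ((!p4 && p1) && !p1)):
                ((!p4 && p1) && !p1): α-rule — add (!p4 && p1), !p1.
                (!p4 && p1): α-rule — add !p4, p1.
                × closes — contains both p1 and !p1.
      branch 1.2 (add !((p2 -> p1) -> p4)):
        !((p2 -> p1) -> p4): α-rule — add (p2 -> p1), !p4.
        !(!p4 && !!(p3 || ((!p4 && p1) && !p1))): β-rule — branch into !!p4  //  !!!(p3 || ((!p4 && p1) && !p1)).
          branch 1.2.1 (add !!p4):
            × closes — contains both p4 and !p4.
          branch 1.2.2 (add !!!(p3 || ((!p4 && p1) && !p1))):
            !!!(p3 || ((!p4 && p1) && !p1)): drop double negation, giving !(p3 || ((!p4 && p1) && !p1)).
            !(p3 || ((!p4 && p1) && !p1)): α-rule — add !p3, !((!p4 && p1) && !p1).
            (p2 -> p1): β-rule — branch into !p2  //  p1.
              branch 1.2.2.1 (add !p2):
                × closes — contains both p2 and !p2.
              branch 1.2.2.2 (add p1):
                × closes — contains both p1 and !p1.
  branch 2 (add p4):
    ((!p4 && !!(p3 || ((!p4 && p1) && !p1))) || !((p2 -> p1) -> p4)): β-rule — branch into (!p4 && !!(p3 || ((!p4 && p1) && !p1)))  //  !((p2 -> p1) -> p4).
      branch 2.1 (add (!p4 && !!(p3 || ((!p4 && p1) && !p1)))):
        (!p4 && !!(p3 || ((!p4 && p1) && !p1))): α-rule — add !p4, !!(p3 || ((!p4 && p1) && !p1)).
        × closes — contains both p4 and !p4.
      branch 2.2 (add !((p2 -> p1) -> p4)):
        !((p2 -> p1) -> p4): α-rule — add (p2 -> p1), !p4.
        × closes — contains both p4 and !p4.
All 8 branches close.
Every branch closed, so the negation is unsatisfiable and the formula is valid.

Valid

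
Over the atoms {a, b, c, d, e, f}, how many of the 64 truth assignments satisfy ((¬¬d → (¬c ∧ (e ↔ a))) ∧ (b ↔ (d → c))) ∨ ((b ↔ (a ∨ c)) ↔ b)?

54

Initial set: {(((¬¬d → (¬c ∧ (e ↔ a))) ∧ (b ↔ (d → c))) ∨ ((b ↔ (a ∨ c)) ↔ b))}.
(((¬¬d → (¬c ∧ (e ↔ a))) ∧ (b ↔ (d → c))) ∨ ((b ↔ (a ∨ c)) ↔ b)): β-rule — branch into ((¬¬d → (¬c ∧ (e ↔ a))) ∧ (b ↔ (d → c)))  //  ((b ↔ (a ∨ c)) ↔ b).
  branch 1 (add ((¬¬d → (¬c ∧ (e ↔ a))) ∧ (b ↔ (d → c)))):
    ((¬¬d → (¬c ∧ (e ↔ a))) ∧ (b ↔ (d → c))): α-rule — add (¬¬d → (¬c ∧ (e ↔ a))), (b ↔ (d → c)).
    (¬¬d → (¬c ∧ (e ↔ a))): β-rule — branch into ¬¬¬d  //  (¬c ∧ (e ↔ a)).
      branch 1.1 (add ¬¬¬d):
        ¬¬¬d: drop double negation, giving ¬d.
        (b ↔ (d → c)): β-rule — branch into b, (d → c)  //  ¬b, ¬(d → c).
          branch 1.1.1 (add b, (d → c)):
            (d → c): β-rule — branch into ¬d  //  c.
              branch 1.1.1.1 (add ¬d):
                ○ open, literals {b=1, d=0}.
              branch 1.1.1.2 (add c):
                ○ open, literals {b=1, c=1, d=0}.
          branch 1.1.2 (add ¬b, ¬(d → c)):
            ¬(d → c): α-rule — add d, ¬c.
            × closes — contains both d and ¬d.
      branch 1.2 (add (¬c ∧ (e ↔ a))):
        (¬c ∧ (e ↔ a)): α-rule — add ¬c, (e ↔ a).
        (b ↔ (d → c)): β-rule — branch into b, (d → c)  //  ¬b, ¬(d → c).
          branch 1.2.1 (add b, (d → c)):
            (e ↔ a): β-rule — branch into e, a  //  ¬e, ¬a.
              branch 1.2.1.1 (add e, a):
                (d → c): β-rule — branch into ¬d  //  c.
                  branch 1.2.1.1.1 (add ¬d):
                    ○ open, literals {a=1, b=1, c=0, d=0, e=1}.
                  branch 1.2.1.1.2 (add c):
                    × closes — contains both c and ¬c.
              branch 1.2.1.2 (add ¬e, ¬a):
                (d → c): β-rule — branch into ¬d  //  c.
                  branch 1.2.1.2.1 (add ¬d):
                    ○ open, literals {a=0, b=1, c=0, d=0, e=0}.
                  branch 1.2.1.2.2 (add c):
                    × closes — contains both c and ¬c.
          branch 1.2.2 (add ¬b, ¬(d → c)):
            ¬(d → c): α-rule — add d, ¬c.
            (e ↔ a): β-rule — branch into e, a  //  ¬e, ¬a.
              branch 1.2.2.1 (add e, a):
                ○ open, literals {a=1, b=0, c=0, d=1, e=1}.
              branch 1.2.2.2 (add ¬e, ¬a):
                ○ open, literals {a=0, b=0, c=0, d=1, e=0}.
  branch 2 (add ((b ↔ (a ∨ c)) ↔ b)):
    ((b ↔ (a ∨ c)) ↔ b): β-rule — branch into (b ↔ (a ∨ c)), b  //  ¬(b ↔ (a ∨ c)), ¬b.
      branch 2.1 (add (b ↔ (a ∨ c)), b):
        (b ↔ (a ∨ c)): β-rule — branch into b, (a ∨ c)  //  ¬b, ¬(a ∨ c).
          branch 2.1.1 (add b, (a ∨ c)):
            (a ∨ c): β-rule — branch into a  //  c.
              branch 2.1.1.1 (add a):
                ○ open, literals {a=1, b=1}.
              branch 2.1.1.2 (add c):
                ○ open, literals {b=1, c=1}.
          branch 2.1.2 (add ¬b, ¬(a ∨ c)):
            × closes — contains both b and ¬b.
      branch 2.2 (add ¬(b ↔ (a ∨ c)), ¬b):
        ¬(b ↔ (a ∨ c)): β-rule — branch into b, ¬(a ∨ c)  //  ¬b, (a ∨ c).
          branch 2.2.1 (add b, ¬(a ∨ c)):
            × closes — contains both b and ¬b.
          branch 2.2.2 (add ¬b, (a ∨ c)):
            (a ∨ c): β-rule — branch into a  //  c.
              branch 2.2.2.1 (add a):
                ○ open, literals {a=1, b=0}.
              branch 2.2.2.2 (add c):
                ○ open, literals {b=0, c=1}.
5 branches closed, 10 open.
Each open branch fixes some atoms; the unmentioned ones are free. Counting distinct full assignments: branch {b=1, d=0} (a, c, e, f) contributes 16 new; branch {b=1, c=1, d=0} (a, e, f) contributes 0 new; branch {a=1, b=1, c=0, d=0, e=1} (f) contributes 0 new; branch {a=0, b=1, c=0, d=0, e=0} (f) contributes 0 new; branch {a=1, b=0, c=0, d=1, e=1} (f) contributes 2 new; branch {a=0, b=0, c=0, d=1, e=0} (f) contributes 2 new; branch {a=1, b=1} (c, d, e, f) contributes 8 new; branch {b=1, c=1} (a, d, e, f) contributes 4 new; branch {a=1, b=0} (c, d, e, f) contributes 14 new; branch {b=0, c=1} (a, d, e, f) contributes 8 new. Total: 54.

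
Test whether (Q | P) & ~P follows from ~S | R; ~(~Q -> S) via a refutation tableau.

Initial set: {(~S | R); ~(~Q -> S); ~((Q | P) & ~P)}.
~(~Q -> S): α-rule — add ~Q, ~S.
(~S | R): β-rule — branch into ~S  //  R.
  branch 1 (add ~S):
    ~((Q | P) & ~P): β-rule — branch into ~(Q | P)  //  ~~P.
      branch 1.1 (add ~(Q | P)):
        ~(Q | P): α-rule — add ~Q, ~P.
        ○ open, literals {P=0, Q=0, S=0}.
      branch 1.2 (add ~~P):
        ○ open, literals {P=1, Q=0, S=0}.
  branch 2 (add R):
    ~((Q | P) & ~P): β-rule — branch into ~(Q | P)  //  ~~P.
      branch 2.1 (add ~(Q | P)):
        ~(Q | P): α-rule — add ~Q, ~P.
        ○ open, literals {P=0, Q=0, R=1, S=0}.
      branch 2.2 (add ~~P):
        ○ open, literals {P=1, Q=0, R=1, S=0}.
0 branches closed, 4 open.
An open branch gives a countermodel: P=0, Q=0, S=0 (unmentioned atoms arbitrary); the premises hold there but the conclusion fails.

No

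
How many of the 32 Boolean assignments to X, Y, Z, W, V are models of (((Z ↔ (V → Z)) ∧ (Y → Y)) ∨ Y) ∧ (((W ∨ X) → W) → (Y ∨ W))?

Initial set: {((((Z ↔ (V → Z)) ∧ (Y → Y)) ∨ Y) ∧ (((W ∨ X) → W) → (Y ∨ W)))}.
((((Z ↔ (V → Z)) ∧ (Y → Y)) ∨ Y) ∧ (((W ∨ X) → W) → (Y ∨ W))): α-rule — add (((Z ↔ (V → Z)) ∧ (Y → Y)) ∨ Y), (((W ∨ X) → W) → (Y ∨ W)).
(((Z ↔ (V → Z)) ∧ (Y → Y)) ∨ Y): β-rule — branch into ((Z ↔ (V → Z)) ∧ (Y → Y))  //  Y.
  branch 1 (add ((Z ↔ (V → Z)) ∧ (Y → Y))):
    ((Z ↔ (V → Z)) ∧ (Y → Y)): α-rule — add (Z ↔ (V → Z)), (Y → Y).
    (((W ∨ X) → W) → (Y ∨ W)): β-rule — branch into ¬((W ∨ X) → W)  //  (Y ∨ W).
      branch 1.1 (add ¬((W ∨ X) → W)):
        ¬((W ∨ X) → W): α-rule — add (W ∨ X), ¬W.
        (Z ↔ (V → Z)): β-rule — branch into Z, (V → Z)  //  ¬Z, ¬(V → Z).
          branch 1.1.1 (add Z, (V → Z)):
            (Y → Y): β-rule — branch into ¬Y  //  Y.
              branch 1.1.1.1 (add ¬Y):
                (W ∨ X): β-rule — branch into W  //  X.
                  branch 1.1.1.1.1 (add W):
                    × closes — contains both W and ¬W.
                  branch 1.1.1.1.2 (add X):
                    (V → Z): β-rule — branch into ¬V  //  Z.
                      branch 1.1.1.1.2.1 (add ¬V):
                        ○ open, literals {V=0, W=0, X=1, Y=0, Z=1}.
                      branch 1.1.1.1.2.2 (add Z):
                        ○ open, literals {W=0, X=1, Y=0, Z=1}.
              branch 1.1.1.2 (add Y):
                (W ∨ X): β-rule — branch into W  //  X.
                  branch 1.1.1.2.1 (add W):
                    × closes — contains both W and ¬W.
                  branch 1.1.1.2.2 (add X):
                    (V → Z): β-rule — branch into ¬V  //  Z.
                      branch 1.1.1.2.2.1 (add ¬V):
                        ○ open, literals {V=0, W=0, X=1, Y=1, Z=1}.
                      branch 1.1.1.2.2.2 (add Z):
                        ○ open, literals {W=0, X=1, Y=1, Z=1}.
          branch 1.1.2 (add ¬Z, ¬(V → Z)):
            ¬(V → Z): α-rule — add V, ¬Z.
            (Y → Y): β-rule — branch into ¬Y  //  Y.
              branch 1.1.2.1 (add ¬Y):
                (W ∨ X): β-rule — branch into W  //  X.
                  branch 1.1.2.1.1 (add W):
                    × closes — contains both W and ¬W.
                  branch 1.1.2.1.2 (add X):
                    ○ open, literals {V=1, W=0, X=1, Y=0, Z=0}.
              branch 1.1.2.2 (add Y):
                (W ∨ X): β-rule — branch into W  //  X.
                  branch 1.1.2.2.1 (add W):
                    × closes — contains both W and ¬W.
                  branch 1.1.2.2.2 (add X):
                    ○ open, literals {V=1, W=0, X=1, Y=1, Z=0}.
      branch 1.2 (add (Y ∨ W)):
        (Z ↔ (V → Z)): β-rule — branch into Z, (V → Z)  //  ¬Z, ¬(V → Z).
          branch 1.2.1 (add Z, (V → Z)):
            (Y → Y): β-rule — branch into ¬Y  //  Y.
              branch 1.2.1.1 (add ¬Y):
                (Y ∨ W): β-rule — branch into Y  //  W.
                  branch 1.2.1.1.1 (add Y):
                    × closes — contains both Y and ¬Y.
                  branch 1.2.1.1.2 (add W):
                    (V → Z): β-rule — branch into ¬V  //  Z.
                      branch 1.2.1.1.2.1 (add ¬V):
                        ○ open, literals {V=0, W=1, Y=0, Z=1}.
                      branch 1.2.1.1.2.2 (add Z):
                        ○ open, literals {W=1, Y=0, Z=1}.
              branch 1.2.1.2 (add Y):
                (Y ∨ W): β-rule — branch into Y  //  W.
                  branch 1.2.1.2.1 (add Y):
                    (V → Z): β-rule — branch into ¬V  //  Z.
                      branch 1.2.1.2.1.1 (add ¬V):
                        ○ open, literals {V=0, Y=1, Z=1}.
                      branch 1.2.1.2.1.2 (add Z):
                        ○ open, literals {Y=1, Z=1}.
                  branch 1.2.1.2.2 (add W):
                    (V → Z): β-rule — branch into ¬V  //  Z.
                      branch 1.2.1.2.2.1 (add ¬V):
                        ○ open, literals {V=0, W=1, Y=1, Z=1}.
                      branch 1.2.1.2.2.2 (add Z):
                        ○ open, literals {W=1, Y=1, Z=1}.
          branch 1.2.2 (add ¬Z, ¬(V → Z)):
            ¬(V → Z): α-rule — add V, ¬Z.
            (Y → Y): β-rule — branch into ¬Y  //  Y.
              branch 1.2.2.1 (add ¬Y):
                (Y ∨ W): β-rule — branch into Y  //  W.
                  branch 1.2.2.1.1 (add Y):
                    × closes — contains both Y and ¬Y.
                  branch 1.2.2.1.2 (add W):
                    ○ open, literals {V=1, W=1, Y=0, Z=0}.
              branch 1.2.2.2 (add Y):
                (Y ∨ W): β-rule — branch into Y  //  W.
                  branch 1.2.2.2.1 (add Y):
                    ○ open, literals {V=1, Y=1, Z=0}.
                  branch 1.2.2.2.2 (add W):
                    ○ open, literals {V=1, W=1, Y=1, Z=0}.
  branch 2 (add Y):
    (((W ∨ X) → W) → (Y ∨ W)): β-rule — branch into ¬((W ∨ X) → W)  //  (Y ∨ W).
      branch 2.1 (add ¬((W ∨ X) → W)):
        ¬((W ∨ X) → W): α-rule — add (W ∨ X), ¬W.
        (W ∨ X): β-rule — branch into W  //  X.
          branch 2.1.1 (add W):
            × closes — contains both W and ¬W.
          branch 2.1.2 (add X):
            ○ open, literals {W=0, X=1, Y=1}.
      branch 2.2 (add (Y ∨ W)):
        (Y ∨ W): β-rule — branch into Y  //  W.
          branch 2.2.1 (add Y):
            ○ open, literals {Y=1}.
          branch 2.2.2 (add W):
            ○ open, literals {W=1, Y=1}.
7 branches closed, 18 open.
Each open branch fixes some atoms; the unmentioned ones are free. Counting distinct full assignments: branch {V=0, W=0, X=1, Y=0, Z=1} (none free) contributes 1 new; branch {W=0, X=1, Y=0, Z=1} (V) contributes 1 new; branch {V=0, W=0, X=1, Y=1, Z=1} (none free) contributes 1 new; branch {W=0, X=1, Y=1, Z=1} (V) contributes 1 new; branch {V=1, W=0, X=1, Y=0, Z=0} (none free) contributes 1 new; branch {V=1, W=0, X=1, Y=1, Z=0} (none free) contributes 1 new; branch {V=0, W=1, Y=0, Z=1} (X) contributes 2 new; branch {W=1, Y=0, Z=1} (X, V) contributes 2 new; branch {V=0, Y=1, Z=1} (X, W) contributes 3 new; branch {Y=1, Z=1} (X, W, V) contributes 3 new; branch {V=0, W=1, Y=1, Z=1} (X) contributes 0 new; branch {W=1, Y=1, Z=1} (X, V) contributes 0 new; branch {V=1, W=1, Y=0, Z=0} (X) contributes 2 new; branch {V=1, Y=1, Z=0} (X, W) contributes 3 new; branch {V=1, W=1, Y=1, Z=0} (X) contributes 0 new; branch {W=0, X=1, Y=1} (Z, V) contributes 1 new; branch {Y=1} (X, Z, W, V) contributes 3 new; branch {W=1, Y=1} (X, Z, V) contributes 0 new. Total: 25.

25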